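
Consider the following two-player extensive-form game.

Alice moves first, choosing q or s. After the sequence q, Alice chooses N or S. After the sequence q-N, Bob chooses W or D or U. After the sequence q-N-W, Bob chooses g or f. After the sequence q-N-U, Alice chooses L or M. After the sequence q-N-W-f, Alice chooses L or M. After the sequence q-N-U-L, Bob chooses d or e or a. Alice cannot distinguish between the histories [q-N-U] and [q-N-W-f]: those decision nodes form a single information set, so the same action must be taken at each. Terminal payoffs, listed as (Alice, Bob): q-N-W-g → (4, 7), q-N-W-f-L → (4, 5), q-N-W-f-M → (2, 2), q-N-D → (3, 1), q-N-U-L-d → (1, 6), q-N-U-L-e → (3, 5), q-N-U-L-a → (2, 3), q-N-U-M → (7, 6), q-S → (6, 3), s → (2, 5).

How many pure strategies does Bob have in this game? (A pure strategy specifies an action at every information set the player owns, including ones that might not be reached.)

18

Bob owns the node after q-N with actions {W, D, U} — three choices.
Bob owns the node after q-N-W with actions {g, f} — two choices.
Bob owns the node after q-N-U-L with actions {d, e, a} — three choices.
A pure strategy fixes one action at each information set independently, so the count is the product 3 × 2 × 3 = 18.
(For reference, Alice has 8 pure strategies, giving a 18×8 normal-form matrix.)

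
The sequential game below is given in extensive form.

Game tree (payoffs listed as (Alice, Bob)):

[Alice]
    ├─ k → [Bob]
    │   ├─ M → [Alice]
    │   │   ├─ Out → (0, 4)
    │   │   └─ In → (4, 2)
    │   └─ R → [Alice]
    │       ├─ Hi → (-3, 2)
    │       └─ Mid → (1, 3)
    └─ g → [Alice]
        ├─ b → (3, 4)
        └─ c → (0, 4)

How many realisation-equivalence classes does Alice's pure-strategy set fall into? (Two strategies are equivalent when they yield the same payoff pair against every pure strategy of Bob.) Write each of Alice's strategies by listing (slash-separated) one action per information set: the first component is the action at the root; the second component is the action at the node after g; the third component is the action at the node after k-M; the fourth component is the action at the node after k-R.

6

Alice has 16 pure strategies: k/b/Out/Hi, k/b/Out/Mid, k/b/In/Hi, k/b/In/Mid, k/c/Out/Hi, k/c/Out/Mid, k/c/In/Hi, k/c/In/Mid, g/b/Out/Hi, g/b/Out/Mid, g/b/In/Hi, g/b/In/Mid, g/c/Out/Hi, g/c/Out/Mid, g/c/In/Hi, g/c/In/Mid. Columns: M, R.
{k/b/Out/Hi, k/c/Out/Hi} → row (0,4) (-3,2)
{k/b/Out/Mid, k/c/Out/Mid} → row (0,4) (1,3)
{k/b/In/Hi, k/c/In/Hi} → row (4,2) (-3,2)
{k/b/In/Mid, k/c/In/Mid} → row (4,2) (1,3)
{g/b/Out/Hi, g/b/Out/Mid, g/b/In/Hi, g/b/In/Mid} → row (3,4) (3,4)
{g/c/Out/Hi, g/c/Out/Mid, g/c/In/Hi, g/c/In/Mid} → row (0,4) (0,4)
That's 6 distinct rows out of 16 strategies.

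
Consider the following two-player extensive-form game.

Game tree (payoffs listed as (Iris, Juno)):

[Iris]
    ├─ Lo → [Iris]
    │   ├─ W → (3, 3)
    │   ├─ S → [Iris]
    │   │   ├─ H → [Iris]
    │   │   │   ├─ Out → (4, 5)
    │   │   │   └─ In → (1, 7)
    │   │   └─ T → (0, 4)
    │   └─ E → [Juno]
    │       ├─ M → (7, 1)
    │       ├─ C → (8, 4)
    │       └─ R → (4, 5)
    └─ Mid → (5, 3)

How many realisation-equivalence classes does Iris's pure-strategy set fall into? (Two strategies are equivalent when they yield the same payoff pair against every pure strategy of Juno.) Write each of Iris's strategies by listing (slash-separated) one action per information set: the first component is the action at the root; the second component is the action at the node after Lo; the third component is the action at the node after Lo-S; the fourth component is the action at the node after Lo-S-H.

Iris has 24 pure strategies: Lo/W/H/Out, Lo/W/H/In, Lo/W/T/Out, Lo/W/T/In, Lo/S/H/Out, Lo/S/H/In, Lo/S/T/Out, Lo/S/T/In, Lo/E/H/Out, Lo/E/H/In, Lo/E/T/Out, Lo/E/T/In, Mid/W/H/Out, Mid/W/H/In, Mid/W/T/Out, Mid/W/T/In, Mid/S/H/Out, Mid/S/H/In, Mid/S/T/Out, Mid/S/T/In, Mid/E/H/Out, Mid/E/H/In, Mid/E/T/Out, Mid/E/T/In. Columns: M, C, R.
{Lo/W/H/Out, Lo/W/H/In, Lo/W/T/Out, Lo/W/T/In} → row (3,3) (3,3) (3,3)
{Lo/S/H/Out} → row (4,5) (4,5) (4,5)
{Lo/S/H/In} → row (1,7) (1,7) (1,7)
{Lo/S/T/Out, Lo/S/T/In} → row (0,4) (0,4) (0,4)
{Lo/E/H/Out, Lo/E/H/In, Lo/E/T/Out, Lo/E/T/In} → row (7,1) (8,4) (4,5)
{Mid/W/H/Out, Mid/W/H/In, Mid/W/T/Out, Mid/W/T/In, Mid/S/H/Out, Mid/S/H/In, Mid/S/T/Out, Mid/S/T/In, Mid/E/H/Out, Mid/E/H/In, Mid/E/T/Out, Mid/E/T/In} → row (5,3) (5,3) (5,3)
That's 6 distinct rows out of 24 strategies.

6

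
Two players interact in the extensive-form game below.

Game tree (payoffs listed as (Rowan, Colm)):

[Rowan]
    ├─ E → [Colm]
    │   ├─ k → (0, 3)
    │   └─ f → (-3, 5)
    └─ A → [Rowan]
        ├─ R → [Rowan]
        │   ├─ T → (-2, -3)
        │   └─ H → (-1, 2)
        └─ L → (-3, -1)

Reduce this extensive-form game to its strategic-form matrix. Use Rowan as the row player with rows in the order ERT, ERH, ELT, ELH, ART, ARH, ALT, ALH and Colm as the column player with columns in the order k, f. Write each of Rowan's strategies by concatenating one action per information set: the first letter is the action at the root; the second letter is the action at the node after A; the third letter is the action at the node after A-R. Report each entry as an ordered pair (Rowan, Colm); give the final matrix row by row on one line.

Row ERT: k→(0,3), f→(-3,5)
Row ERH: k→(0,3), f→(-3,5)
Row ELT: k→(0,3), f→(-3,5)
Row ELH: k→(0,3), f→(-3,5)
Row ART: k→(-2,-3), f→(-2,-3)
Row ARH: k→(-1,2), f→(-1,2)
Row ALT: k→(-3,-1), f→(-3,-1)
Row ALH: k→(-3,-1), f→(-3,-1)

ERT: (0,3) (-3,5) | ERH: (0,3) (-3,5) | ELT: (0,3) (-3,5) | ELH: (0,3) (-3,5) | ART: (-2,-3) (-2,-3) | ARH: (-1,2) (-1,2) | ALT: (-3,-1) (-3,-1) | ALH: (-3,-1) (-3,-1)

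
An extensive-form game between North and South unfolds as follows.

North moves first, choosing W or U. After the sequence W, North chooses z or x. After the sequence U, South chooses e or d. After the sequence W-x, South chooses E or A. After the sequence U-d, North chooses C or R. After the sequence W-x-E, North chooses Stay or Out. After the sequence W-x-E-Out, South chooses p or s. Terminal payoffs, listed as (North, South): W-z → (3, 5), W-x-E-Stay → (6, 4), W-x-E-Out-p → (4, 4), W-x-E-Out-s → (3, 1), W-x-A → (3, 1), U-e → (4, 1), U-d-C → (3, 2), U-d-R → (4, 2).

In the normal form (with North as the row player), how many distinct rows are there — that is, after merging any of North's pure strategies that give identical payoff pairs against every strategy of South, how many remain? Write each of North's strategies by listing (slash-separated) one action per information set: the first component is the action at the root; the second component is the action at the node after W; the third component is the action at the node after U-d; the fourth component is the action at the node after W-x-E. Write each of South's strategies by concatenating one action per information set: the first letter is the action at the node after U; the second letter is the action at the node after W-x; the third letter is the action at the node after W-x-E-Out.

5

North has 16 pure strategies: W/z/C/Stay, W/z/C/Out, W/z/R/Stay, W/z/R/Out, W/x/C/Stay, W/x/C/Out, W/x/R/Stay, W/x/R/Out, U/z/C/Stay, U/z/C/Out, U/z/R/Stay, U/z/R/Out, U/x/C/Stay, U/x/C/Out, U/x/R/Stay, U/x/R/Out. Columns: eEp, eEs, eAp, eAs, dEp, dEs, dAp, dAs.
{W/z/C/Stay, W/z/C/Out, W/z/R/Stay, W/z/R/Out} → row (3,5) (3,5) (3,5) (3,5) (3,5) (3,5) (3,5) (3,5)
{W/x/C/Stay, W/x/R/Stay} → row (6,4) (6,4) (3,1) (3,1) (6,4) (6,4) (3,1) (3,1)
{W/x/C/Out, W/x/R/Out} → row (4,4) (3,1) (3,1) (3,1) (4,4) (3,1) (3,1) (3,1)
{U/z/C/Stay, U/z/C/Out, U/x/C/Stay, U/x/C/Out} → row (4,1) (4,1) (4,1) (4,1) (3,2) (3,2) (3,2) (3,2)
{U/z/R/Stay, U/z/R/Out, U/x/R/Stay, U/x/R/Out} → row (4,1) (4,1) (4,1) (4,1) (4,2) (4,2) (4,2) (4,2)
That's 5 distinct rows out of 16 strategies.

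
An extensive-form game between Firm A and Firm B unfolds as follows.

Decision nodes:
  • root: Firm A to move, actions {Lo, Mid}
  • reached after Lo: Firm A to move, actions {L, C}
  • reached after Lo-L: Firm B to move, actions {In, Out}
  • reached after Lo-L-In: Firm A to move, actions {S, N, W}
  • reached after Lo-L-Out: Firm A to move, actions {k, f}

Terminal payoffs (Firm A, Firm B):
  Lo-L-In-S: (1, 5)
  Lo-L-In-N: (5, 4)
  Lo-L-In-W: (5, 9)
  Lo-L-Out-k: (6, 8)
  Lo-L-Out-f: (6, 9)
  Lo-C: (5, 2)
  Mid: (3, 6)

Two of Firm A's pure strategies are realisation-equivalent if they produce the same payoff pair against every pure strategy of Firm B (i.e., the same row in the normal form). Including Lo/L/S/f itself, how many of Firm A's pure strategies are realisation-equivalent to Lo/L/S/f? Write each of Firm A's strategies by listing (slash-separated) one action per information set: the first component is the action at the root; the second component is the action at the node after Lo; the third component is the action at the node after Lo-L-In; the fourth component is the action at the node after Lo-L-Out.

1

Row for Lo/L/S/f (columns In, Out): (1,5) (6,9).
Every one of Firm A's information sets is on the play path for some reply by Firm B when Firm A follows Lo/L/S/f.
Changing the action at any of them therefore changes at least one column, so only Lo/L/S/f itself gives this row.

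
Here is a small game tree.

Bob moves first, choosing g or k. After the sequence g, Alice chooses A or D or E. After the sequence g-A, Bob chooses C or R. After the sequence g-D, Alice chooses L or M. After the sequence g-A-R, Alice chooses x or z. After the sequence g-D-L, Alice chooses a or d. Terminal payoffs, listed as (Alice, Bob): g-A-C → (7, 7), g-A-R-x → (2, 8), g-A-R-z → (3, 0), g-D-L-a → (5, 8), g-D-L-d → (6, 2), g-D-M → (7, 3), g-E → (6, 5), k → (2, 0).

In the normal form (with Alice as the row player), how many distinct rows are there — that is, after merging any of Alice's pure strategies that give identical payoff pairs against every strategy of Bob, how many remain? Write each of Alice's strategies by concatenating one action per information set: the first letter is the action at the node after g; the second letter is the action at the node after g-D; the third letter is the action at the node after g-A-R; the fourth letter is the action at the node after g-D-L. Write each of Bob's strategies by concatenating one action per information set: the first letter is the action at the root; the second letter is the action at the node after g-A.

Alice has 24 pure strategies: ALxa, ALxd, ALza, ALzd, AMxa, AMxd, AMza, AMzd, DLxa, DLxd, DLza, DLzd, DMxa, DMxd, DMza, DMzd, ELxa, ELxd, ELza, ELzd, EMxa, EMxd, EMza, EMzd. Columns: gC, gR, kC, kR.
{ALxa, ALxd, AMxa, AMxd} → row (7,7) (2,8) (2,0) (2,0)
{ALza, ALzd, AMza, AMzd} → row (7,7) (3,0) (2,0) (2,0)
{DLxa, DLza} → row (5,8) (5,8) (2,0) (2,0)
{DLxd, DLzd} → row (6,2) (6,2) (2,0) (2,0)
{DMxa, DMxd, DMza, DMzd} → row (7,3) (7,3) (2,0) (2,0)
{ELxa, ELxd, ELza, ELzd, EMxa, EMxd, EMza, EMzd} → row (6,5) (6,5) (2,0) (2,0)
That's 6 distinct rows out of 24 strategies.

6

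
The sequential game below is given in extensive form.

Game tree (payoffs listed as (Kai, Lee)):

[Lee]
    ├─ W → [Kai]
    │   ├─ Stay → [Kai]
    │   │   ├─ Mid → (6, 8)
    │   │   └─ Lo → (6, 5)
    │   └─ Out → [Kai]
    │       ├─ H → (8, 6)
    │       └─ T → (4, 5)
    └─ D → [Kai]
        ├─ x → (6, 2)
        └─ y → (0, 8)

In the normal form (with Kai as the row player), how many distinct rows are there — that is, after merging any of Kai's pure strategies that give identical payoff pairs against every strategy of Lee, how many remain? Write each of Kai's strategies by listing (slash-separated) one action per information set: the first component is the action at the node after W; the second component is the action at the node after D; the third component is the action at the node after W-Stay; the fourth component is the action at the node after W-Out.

8

Kai has 16 pure strategies: Stay/x/Mid/H, Stay/x/Mid/T, Stay/x/Lo/H, Stay/x/Lo/T, Stay/y/Mid/H, Stay/y/Mid/T, Stay/y/Lo/H, Stay/y/Lo/T, Out/x/Mid/H, Out/x/Mid/T, Out/x/Lo/H, Out/x/Lo/T, Out/y/Mid/H, Out/y/Mid/T, Out/y/Lo/H, Out/y/Lo/T. Columns: W, D.
{Stay/x/Mid/H, Stay/x/Mid/T} → row (6,8) (6,2)
{Stay/x/Lo/H, Stay/x/Lo/T} → row (6,5) (6,2)
{Stay/y/Mid/H, Stay/y/Mid/T} → row (6,8) (0,8)
{Stay/y/Lo/H, Stay/y/Lo/T} → row (6,5) (0,8)
{Out/x/Mid/H, Out/x/Lo/H} → row (8,6) (6,2)
{Out/x/Mid/T, Out/x/Lo/T} → row (4,5) (6,2)
{Out/y/Mid/H, Out/y/Lo/H} → row (8,6) (0,8)
{Out/y/Mid/T, Out/y/Lo/T} → row (4,5) (0,8)
That's 8 distinct rows out of 16 strategies.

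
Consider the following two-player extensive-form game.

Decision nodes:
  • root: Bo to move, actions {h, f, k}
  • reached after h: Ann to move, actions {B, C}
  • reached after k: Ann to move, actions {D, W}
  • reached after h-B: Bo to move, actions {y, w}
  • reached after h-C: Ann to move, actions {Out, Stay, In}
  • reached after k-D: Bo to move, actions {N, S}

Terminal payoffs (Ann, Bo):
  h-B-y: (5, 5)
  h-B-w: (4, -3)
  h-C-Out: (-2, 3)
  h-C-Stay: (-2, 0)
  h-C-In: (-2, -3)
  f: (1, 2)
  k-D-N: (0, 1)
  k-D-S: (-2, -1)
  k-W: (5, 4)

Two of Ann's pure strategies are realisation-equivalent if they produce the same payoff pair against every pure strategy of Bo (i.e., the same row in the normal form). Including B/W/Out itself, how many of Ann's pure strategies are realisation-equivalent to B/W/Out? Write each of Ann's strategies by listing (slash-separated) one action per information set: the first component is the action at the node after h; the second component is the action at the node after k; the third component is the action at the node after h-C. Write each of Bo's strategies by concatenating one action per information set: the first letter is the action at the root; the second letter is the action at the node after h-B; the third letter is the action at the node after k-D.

Row for B/W/Out (columns hyN, hyS, hwN, hwS, fyN, fyS, fwN, fwS, kyN, kyS, kwN, kwS): (5,5) (5,5) (4,-3) (4,-3) (1,2) (1,2) (1,2) (1,2) (5,4) (5,4) (5,4) (5,4).
Under B/W/Out, Ann's choice at the node after h-C can never be reached regardless of what Bo does, so varying those choices leaves every outcome unchanged.
Holding the reachable choices fixed and varying the unreachable one freely already gives 3 equivalent strategies.
No other strategy reproduces this row, so those 3 are the full class: B/W/Out, B/W/Stay, B/W/In.

3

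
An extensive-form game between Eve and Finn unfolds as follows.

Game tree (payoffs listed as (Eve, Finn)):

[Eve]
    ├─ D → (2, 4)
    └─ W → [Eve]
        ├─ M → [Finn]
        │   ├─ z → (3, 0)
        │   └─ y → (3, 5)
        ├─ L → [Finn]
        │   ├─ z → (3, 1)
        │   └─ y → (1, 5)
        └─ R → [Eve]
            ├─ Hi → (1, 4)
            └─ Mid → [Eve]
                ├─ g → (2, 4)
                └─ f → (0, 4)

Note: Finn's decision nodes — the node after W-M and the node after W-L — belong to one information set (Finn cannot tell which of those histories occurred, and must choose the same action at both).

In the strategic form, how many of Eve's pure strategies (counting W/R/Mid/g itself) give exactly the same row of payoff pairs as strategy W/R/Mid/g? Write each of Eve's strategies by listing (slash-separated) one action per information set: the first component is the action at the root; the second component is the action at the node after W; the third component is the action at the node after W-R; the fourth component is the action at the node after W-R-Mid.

Row for W/R/Mid/g (columns z, y): (2,4) (2,4).
Every one of Eve's information sets is on the play path for some reply by Finn when Eve follows W/R/Mid/g.
Even so, D/M/Hi/g, D/M/Hi/f, D/M/Mid/g, D/M/Mid/f, D/L/Hi/g, D/L/Hi/f, D/L/Mid/g, D/L/Mid/f, D/R/Hi/g, D/R/Hi/f, D/R/Mid/g, D/R/Mid/f happen to produce the same payoff in every column — so 13 strategies share this row.

13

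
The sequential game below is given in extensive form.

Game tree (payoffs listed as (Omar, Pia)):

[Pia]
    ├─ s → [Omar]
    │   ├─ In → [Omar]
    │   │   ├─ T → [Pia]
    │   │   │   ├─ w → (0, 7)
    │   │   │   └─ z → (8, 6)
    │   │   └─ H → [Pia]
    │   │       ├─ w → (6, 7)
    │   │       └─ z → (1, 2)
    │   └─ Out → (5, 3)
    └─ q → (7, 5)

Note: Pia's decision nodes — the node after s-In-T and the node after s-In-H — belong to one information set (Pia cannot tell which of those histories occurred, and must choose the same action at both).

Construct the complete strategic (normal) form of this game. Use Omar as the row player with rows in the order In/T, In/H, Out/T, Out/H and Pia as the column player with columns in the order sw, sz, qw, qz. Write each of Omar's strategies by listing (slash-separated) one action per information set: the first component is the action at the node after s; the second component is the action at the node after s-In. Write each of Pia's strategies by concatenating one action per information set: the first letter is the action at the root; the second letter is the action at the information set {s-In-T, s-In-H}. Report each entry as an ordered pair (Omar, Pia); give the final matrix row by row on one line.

In/T: (0,7) (8,6) (7,5) (7,5) | In/H: (6,7) (1,2) (7,5) (7,5) | Out/T: (5,3) (5,3) (7,5) (7,5) | Out/H: (5,3) (5,3) (7,5) (7,5)

            sw       sz       qw       qz
 In/T    (0,7)    (8,6)    (7,5)    (7,5)
 In/H    (6,7)    (1,2)    (7,5)    (7,5)
Out/T    (5,3)    (5,3)    (7,5)    (7,5)
Out/H    (5,3)    (5,3)    (7,5)    (7,5)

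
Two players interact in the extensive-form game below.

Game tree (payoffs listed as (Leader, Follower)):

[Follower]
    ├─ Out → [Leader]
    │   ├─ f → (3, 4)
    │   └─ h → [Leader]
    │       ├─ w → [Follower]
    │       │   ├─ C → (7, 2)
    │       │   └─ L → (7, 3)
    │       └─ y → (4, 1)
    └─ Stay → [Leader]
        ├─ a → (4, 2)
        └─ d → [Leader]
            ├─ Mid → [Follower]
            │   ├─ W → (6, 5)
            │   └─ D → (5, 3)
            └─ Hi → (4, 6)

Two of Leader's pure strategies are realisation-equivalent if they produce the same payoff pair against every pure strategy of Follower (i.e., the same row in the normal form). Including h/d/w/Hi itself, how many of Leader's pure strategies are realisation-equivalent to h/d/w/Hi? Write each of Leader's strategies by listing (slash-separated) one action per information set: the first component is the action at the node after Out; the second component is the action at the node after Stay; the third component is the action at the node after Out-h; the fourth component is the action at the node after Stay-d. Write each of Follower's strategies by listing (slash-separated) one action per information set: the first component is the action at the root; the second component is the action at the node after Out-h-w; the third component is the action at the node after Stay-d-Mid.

Row for h/d/w/Hi (columns Out/C/W, Out/C/D, Out/L/W, Out/L/D, Stay/C/W, Stay/C/D, Stay/L/W, Stay/L/D): (7,2) (7,2) (7,3) (7,3) (4,6) (4,6) (4,6) (4,6).
Every one of Leader's information sets is on the play path for some reply by Follower when Leader follows h/d/w/Hi.
Changing the action at any of them therefore changes at least one column, so only h/d/w/Hi itself gives this row.

1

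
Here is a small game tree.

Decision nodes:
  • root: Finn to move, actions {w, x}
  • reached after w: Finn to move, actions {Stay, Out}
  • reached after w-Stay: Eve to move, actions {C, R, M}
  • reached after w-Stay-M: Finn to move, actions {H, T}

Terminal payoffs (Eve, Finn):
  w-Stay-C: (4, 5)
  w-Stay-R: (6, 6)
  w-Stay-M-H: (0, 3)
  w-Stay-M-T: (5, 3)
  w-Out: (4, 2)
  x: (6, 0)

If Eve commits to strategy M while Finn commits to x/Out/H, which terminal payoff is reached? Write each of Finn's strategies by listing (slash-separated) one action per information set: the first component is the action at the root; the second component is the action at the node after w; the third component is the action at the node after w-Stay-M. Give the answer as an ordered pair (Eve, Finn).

(6, 0)

Trace the play path from the root:
  Finn plays x
→ terminal payoff (6, 0).
(Eve's choice at the node after w-Stay is never reached on this path, so it doesn't affect the outcome.)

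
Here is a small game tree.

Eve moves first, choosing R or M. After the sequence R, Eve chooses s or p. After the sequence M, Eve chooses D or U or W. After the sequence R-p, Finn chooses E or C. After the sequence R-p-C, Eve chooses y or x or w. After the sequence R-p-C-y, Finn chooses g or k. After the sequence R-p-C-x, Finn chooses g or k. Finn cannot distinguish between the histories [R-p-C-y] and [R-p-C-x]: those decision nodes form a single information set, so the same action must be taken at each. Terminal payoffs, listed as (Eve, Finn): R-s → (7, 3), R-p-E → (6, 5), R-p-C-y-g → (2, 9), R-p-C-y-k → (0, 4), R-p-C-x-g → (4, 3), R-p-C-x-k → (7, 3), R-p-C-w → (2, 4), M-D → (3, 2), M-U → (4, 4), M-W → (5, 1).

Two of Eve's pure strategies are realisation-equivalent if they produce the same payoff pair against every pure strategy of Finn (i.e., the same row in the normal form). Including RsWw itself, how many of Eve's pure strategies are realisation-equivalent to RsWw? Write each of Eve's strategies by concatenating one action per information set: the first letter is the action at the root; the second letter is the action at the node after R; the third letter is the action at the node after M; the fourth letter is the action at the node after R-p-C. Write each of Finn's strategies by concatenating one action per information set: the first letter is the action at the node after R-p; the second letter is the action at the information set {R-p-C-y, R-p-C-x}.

Row for RsWw (columns Eg, Ek, Cg, Ck): (7,3) (7,3) (7,3) (7,3).
Under RsWw, Eve's choice at the node after M and at the node after R-p-C can never be reached regardless of what Finn does, so varying those choices leaves every outcome unchanged.
Holding the reachable choices fixed and varying the unreachable ones freely already gives 3 × 3 = 9 equivalent strategies.
No other strategy reproduces this row, so those 9 are the full class: RsDy, RsDx, RsDw, RsUy, RsUx, RsUw, RsWy, RsWx, RsWw.

9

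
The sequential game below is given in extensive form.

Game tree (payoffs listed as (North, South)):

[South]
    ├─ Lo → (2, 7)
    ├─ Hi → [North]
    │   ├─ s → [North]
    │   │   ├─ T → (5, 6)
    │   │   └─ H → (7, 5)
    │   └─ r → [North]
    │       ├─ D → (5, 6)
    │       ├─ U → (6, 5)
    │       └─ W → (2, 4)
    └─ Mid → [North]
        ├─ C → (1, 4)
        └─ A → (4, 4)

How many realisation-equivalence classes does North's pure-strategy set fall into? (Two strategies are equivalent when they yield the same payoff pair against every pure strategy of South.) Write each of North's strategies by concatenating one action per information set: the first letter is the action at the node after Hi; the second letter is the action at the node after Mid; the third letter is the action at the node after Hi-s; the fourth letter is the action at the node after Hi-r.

North has 24 pure strategies: sCTD, sCTU, sCTW, sCHD, sCHU, sCHW, sATD, sATU, sATW, sAHD, sAHU, sAHW, rCTD, rCTU, rCTW, rCHD, rCHU, rCHW, rATD, rATU, rATW, rAHD, rAHU, rAHW. Columns: Lo, Hi, Mid.
{sCTD, sCTU, sCTW, rCTD, rCHD} → row (2,7) (5,6) (1,4)
{sCHD, sCHU, sCHW} → row (2,7) (7,5) (1,4)
{sATD, sATU, sATW, rATD, rAHD} → row (2,7) (5,6) (4,4)
{sAHD, sAHU, sAHW} → row (2,7) (7,5) (4,4)
{rCTU, rCHU} → row (2,7) (6,5) (1,4)
{rCTW, rCHW} → row (2,7) (2,4) (1,4)
{rATU, rAHU} → row (2,7) (6,5) (4,4)
{rATW, rAHW} → row (2,7) (2,4) (4,4)
That's 8 distinct rows out of 24 strategies.

8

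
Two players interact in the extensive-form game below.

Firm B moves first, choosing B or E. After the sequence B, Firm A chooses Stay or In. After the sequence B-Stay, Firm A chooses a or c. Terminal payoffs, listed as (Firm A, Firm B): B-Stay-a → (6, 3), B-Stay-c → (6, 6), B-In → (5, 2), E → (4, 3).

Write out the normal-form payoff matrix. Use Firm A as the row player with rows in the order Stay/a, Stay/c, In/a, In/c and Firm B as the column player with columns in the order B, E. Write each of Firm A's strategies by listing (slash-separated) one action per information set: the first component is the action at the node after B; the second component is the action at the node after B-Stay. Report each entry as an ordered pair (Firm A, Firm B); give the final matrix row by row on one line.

Row Stay/a: B→(6,3), E→(4,3)
Row Stay/c: B→(6,6), E→(4,3)
Row In/a: B→(5,2), E→(4,3)
Row In/c: B→(5,2), E→(4,3)

Stay/a: (6,3) (4,3) | Stay/c: (6,6) (4,3) | In/a: (5,2) (4,3) | In/c: (5,2) (4,3)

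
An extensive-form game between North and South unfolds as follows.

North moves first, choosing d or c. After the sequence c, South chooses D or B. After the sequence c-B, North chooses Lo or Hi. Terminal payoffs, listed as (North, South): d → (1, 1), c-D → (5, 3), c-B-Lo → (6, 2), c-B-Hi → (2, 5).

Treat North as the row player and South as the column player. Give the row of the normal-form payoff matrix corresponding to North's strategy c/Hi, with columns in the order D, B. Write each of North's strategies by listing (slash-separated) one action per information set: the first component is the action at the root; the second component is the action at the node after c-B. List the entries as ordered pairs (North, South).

(5,3) (2,5)

vs D: North plays c → South plays D at [c] → (5, 3)
vs B: North plays c → South plays B at [c] → North plays Hi at [c-B] → (2, 5)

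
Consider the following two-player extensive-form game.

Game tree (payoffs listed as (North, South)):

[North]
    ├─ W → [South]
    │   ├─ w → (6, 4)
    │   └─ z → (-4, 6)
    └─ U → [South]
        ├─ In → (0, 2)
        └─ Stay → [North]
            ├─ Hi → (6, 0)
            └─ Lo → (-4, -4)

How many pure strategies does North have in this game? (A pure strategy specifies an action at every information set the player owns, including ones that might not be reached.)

4

North owns the root with actions {W, U} — two choices.
North owns the node after U-Stay with actions {Hi, Lo} — two choices.
A pure strategy fixes one action at each information set independently, so the count is the product 2 × 2 = 4.
(For reference, South has 4 pure strategies, giving a 4×4 normal-form matrix.)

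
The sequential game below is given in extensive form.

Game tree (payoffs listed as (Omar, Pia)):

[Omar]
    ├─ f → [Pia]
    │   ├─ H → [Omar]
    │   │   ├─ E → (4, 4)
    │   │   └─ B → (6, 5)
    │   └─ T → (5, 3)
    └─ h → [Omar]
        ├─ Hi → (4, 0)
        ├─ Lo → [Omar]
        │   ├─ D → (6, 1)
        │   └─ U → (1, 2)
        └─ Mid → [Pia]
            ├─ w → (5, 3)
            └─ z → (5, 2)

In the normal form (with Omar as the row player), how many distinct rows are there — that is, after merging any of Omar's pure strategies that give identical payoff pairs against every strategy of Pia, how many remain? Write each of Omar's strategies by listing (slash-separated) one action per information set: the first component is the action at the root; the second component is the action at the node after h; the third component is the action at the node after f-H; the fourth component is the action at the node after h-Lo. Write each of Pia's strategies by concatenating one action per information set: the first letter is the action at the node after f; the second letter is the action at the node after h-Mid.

6

Omar has 24 pure strategies: f/Hi/E/D, f/Hi/E/U, f/Hi/B/D, f/Hi/B/U, f/Lo/E/D, f/Lo/E/U, f/Lo/B/D, f/Lo/B/U, f/Mid/E/D, f/Mid/E/U, f/Mid/B/D, f/Mid/B/U, h/Hi/E/D, h/Hi/E/U, h/Hi/B/D, h/Hi/B/U, h/Lo/E/D, h/Lo/E/U, h/Lo/B/D, h/Lo/B/U, h/Mid/E/D, h/Mid/E/U, h/Mid/B/D, h/Mid/B/U. Columns: Hw, Hz, Tw, Tz.
{f/Hi/E/D, f/Hi/E/U, f/Lo/E/D, f/Lo/E/U, f/Mid/E/D, f/Mid/E/U} → row (4,4) (4,4) (5,3) (5,3)
{f/Hi/B/D, f/Hi/B/U, f/Lo/B/D, f/Lo/B/U, f/Mid/B/D, f/Mid/B/U} → row (6,5) (6,5) (5,3) (5,3)
{h/Hi/E/D, h/Hi/E/U, h/Hi/B/D, h/Hi/B/U} → row (4,0) (4,0) (4,0) (4,0)
{h/Lo/E/D, h/Lo/B/D} → row (6,1) (6,1) (6,1) (6,1)
{h/Lo/E/U, h/Lo/B/U} → row (1,2) (1,2) (1,2) (1,2)
{h/Mid/E/D, h/Mid/E/U, h/Mid/B/D, h/Mid/B/U} → row (5,3) (5,2) (5,3) (5,2)
That's 6 distinct rows out of 24 strategies.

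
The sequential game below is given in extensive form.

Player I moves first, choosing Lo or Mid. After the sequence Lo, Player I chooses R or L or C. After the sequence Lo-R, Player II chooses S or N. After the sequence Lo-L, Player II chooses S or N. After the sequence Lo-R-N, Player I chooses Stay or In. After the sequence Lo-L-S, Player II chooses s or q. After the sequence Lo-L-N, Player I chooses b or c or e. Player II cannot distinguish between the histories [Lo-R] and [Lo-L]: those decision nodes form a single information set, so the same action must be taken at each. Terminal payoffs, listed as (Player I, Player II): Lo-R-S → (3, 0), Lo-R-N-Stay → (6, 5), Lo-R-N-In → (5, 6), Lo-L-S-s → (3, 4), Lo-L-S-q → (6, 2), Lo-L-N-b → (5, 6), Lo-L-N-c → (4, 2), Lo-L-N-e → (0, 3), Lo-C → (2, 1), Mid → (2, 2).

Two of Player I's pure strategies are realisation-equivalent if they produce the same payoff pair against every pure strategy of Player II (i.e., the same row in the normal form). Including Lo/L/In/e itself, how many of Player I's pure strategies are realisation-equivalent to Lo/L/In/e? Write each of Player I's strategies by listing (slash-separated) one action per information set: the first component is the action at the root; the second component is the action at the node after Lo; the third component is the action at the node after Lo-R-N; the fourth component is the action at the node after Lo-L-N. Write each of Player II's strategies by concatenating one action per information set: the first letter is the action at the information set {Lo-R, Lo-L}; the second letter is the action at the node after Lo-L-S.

Row for Lo/L/In/e (columns Ss, Sq, Ns, Nq): (3,4) (6,2) (0,3) (0,3).
Under Lo/L/In/e, Player I's choice at the node after Lo-R-N can never be reached regardless of what Player II does, so varying those choices leaves every outcome unchanged.
Holding the reachable choices fixed and varying the unreachable one freely already gives 2 equivalent strategies.
No other strategy reproduces this row, so those 2 are the full class: Lo/L/Stay/e, Lo/L/In/e.

2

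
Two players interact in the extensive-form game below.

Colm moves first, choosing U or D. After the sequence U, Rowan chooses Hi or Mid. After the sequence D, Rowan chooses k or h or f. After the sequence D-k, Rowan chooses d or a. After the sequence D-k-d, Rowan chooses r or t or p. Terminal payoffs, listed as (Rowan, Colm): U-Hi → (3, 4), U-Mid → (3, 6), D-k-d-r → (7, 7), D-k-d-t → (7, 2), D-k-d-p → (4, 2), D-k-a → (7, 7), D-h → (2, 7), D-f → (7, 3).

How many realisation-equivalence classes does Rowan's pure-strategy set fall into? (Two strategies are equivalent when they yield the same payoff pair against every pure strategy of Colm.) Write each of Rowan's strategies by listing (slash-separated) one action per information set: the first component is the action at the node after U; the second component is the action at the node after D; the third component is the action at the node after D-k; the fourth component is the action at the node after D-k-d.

Rowan has 36 pure strategies: Hi/k/d/r, Hi/k/d/t, Hi/k/d/p, Hi/k/a/r, Hi/k/a/t, Hi/k/a/p, Hi/h/d/r, Hi/h/d/t, Hi/h/d/p, Hi/h/a/r, Hi/h/a/t, Hi/h/a/p, Hi/f/d/r, Hi/f/d/t, Hi/f/d/p, Hi/f/a/r, Hi/f/a/t, Hi/f/a/p, Mid/k/d/r, Mid/k/d/t, Mid/k/d/p, Mid/k/a/r, Mid/k/a/t, Mid/k/a/p, Mid/h/d/r, Mid/h/d/t, Mid/h/d/p, Mid/h/a/r, Mid/h/a/t, Mid/h/a/p, Mid/f/d/r, Mid/f/d/t, Mid/f/d/p, Mid/f/a/r, Mid/f/a/t, Mid/f/a/p. Columns: U, D.
{Hi/k/d/r, Hi/k/a/r, Hi/k/a/t, Hi/k/a/p} → row (3,4) (7,7)
{Hi/k/d/t} → row (3,4) (7,2)
{Hi/k/d/p} → row (3,4) (4,2)
{Hi/h/d/r, Hi/h/d/t, Hi/h/d/p, Hi/h/a/r, Hi/h/a/t, Hi/h/a/p} → row (3,4) (2,7)
{Hi/f/d/r, Hi/f/d/t, Hi/f/d/p, Hi/f/a/r, Hi/f/a/t, Hi/f/a/p} → row (3,4) (7,3)
{Mid/k/d/r, Mid/k/a/r, Mid/k/a/t, Mid/k/a/p} → row (3,6) (7,7)
{Mid/k/d/t} → row (3,6) (7,2)
{Mid/k/d/p} → row (3,6) (4,2)
{Mid/h/d/r, Mid/h/d/t, Mid/h/d/p, Mid/h/a/r, Mid/h/a/t, Mid/h/a/p} → row (3,6) (2,7)
{Mid/f/d/r, Mid/f/d/t, Mid/f/d/p, Mid/f/a/r, Mid/f/a/t, Mid/f/a/p} → row (3,6) (7,3)
That's 10 distinct rows out of 36 strategies.

10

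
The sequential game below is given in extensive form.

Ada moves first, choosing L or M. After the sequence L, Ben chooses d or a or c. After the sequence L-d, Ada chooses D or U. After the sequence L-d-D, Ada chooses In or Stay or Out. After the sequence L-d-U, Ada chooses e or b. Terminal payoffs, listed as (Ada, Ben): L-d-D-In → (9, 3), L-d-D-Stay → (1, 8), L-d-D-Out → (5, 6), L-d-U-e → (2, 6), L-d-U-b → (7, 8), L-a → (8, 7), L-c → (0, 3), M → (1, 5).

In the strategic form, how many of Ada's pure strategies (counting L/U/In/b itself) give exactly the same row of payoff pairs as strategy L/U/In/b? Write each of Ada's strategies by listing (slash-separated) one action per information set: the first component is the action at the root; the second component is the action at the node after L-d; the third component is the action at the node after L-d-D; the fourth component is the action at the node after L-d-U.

Row for L/U/In/b (columns d, a, c): (7,8) (8,7) (0,3).
Under L/U/In/b, Ada's choice at the node after L-d-D can never be reached regardless of what Ben does, so varying those choices leaves every outcome unchanged.
Holding the reachable choices fixed and varying the unreachable one freely already gives 3 equivalent strategies.
No other strategy reproduces this row, so those 3 are the full class: L/U/In/b, L/U/Stay/b, L/U/Out/b.

3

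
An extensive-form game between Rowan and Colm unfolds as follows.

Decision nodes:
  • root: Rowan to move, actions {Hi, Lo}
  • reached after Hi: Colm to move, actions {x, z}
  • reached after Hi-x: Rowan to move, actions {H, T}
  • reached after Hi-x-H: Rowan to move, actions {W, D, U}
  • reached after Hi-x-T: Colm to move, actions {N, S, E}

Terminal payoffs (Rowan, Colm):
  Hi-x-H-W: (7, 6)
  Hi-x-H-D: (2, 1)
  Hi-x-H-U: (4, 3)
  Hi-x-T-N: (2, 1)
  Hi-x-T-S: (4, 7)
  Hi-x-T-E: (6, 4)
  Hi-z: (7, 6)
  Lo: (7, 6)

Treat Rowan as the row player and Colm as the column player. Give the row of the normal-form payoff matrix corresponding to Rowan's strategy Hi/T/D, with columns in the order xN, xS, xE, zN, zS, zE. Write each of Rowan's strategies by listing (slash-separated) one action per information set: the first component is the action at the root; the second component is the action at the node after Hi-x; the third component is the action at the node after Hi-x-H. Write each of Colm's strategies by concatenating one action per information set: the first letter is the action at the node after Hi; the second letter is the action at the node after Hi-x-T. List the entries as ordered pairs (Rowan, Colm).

vs xN: Rowan plays Hi → Colm plays x at [Hi] → Rowan plays T at [Hi-x] → Colm plays N at [Hi-x-T] → (2, 1)
vs xS: Rowan plays Hi → Colm plays x at [Hi] → Rowan plays T at [Hi-x] → Colm plays S at [Hi-x-T] → (4, 7)
vs xE: Rowan plays Hi → Colm plays x at [Hi] → Rowan plays T at [Hi-x] → Colm plays E at [Hi-x-T] → (6, 4)
vs zN: Rowan plays Hi → Colm plays z at [Hi] → (7, 6)
vs zS: Rowan plays Hi → Colm plays z at [Hi] → (7, 6)
vs zE: Rowan plays Hi → Colm plays z at [Hi] → (7, 6)

(2,1) (4,7) (6,4) (7,6) (7,6) (7,6)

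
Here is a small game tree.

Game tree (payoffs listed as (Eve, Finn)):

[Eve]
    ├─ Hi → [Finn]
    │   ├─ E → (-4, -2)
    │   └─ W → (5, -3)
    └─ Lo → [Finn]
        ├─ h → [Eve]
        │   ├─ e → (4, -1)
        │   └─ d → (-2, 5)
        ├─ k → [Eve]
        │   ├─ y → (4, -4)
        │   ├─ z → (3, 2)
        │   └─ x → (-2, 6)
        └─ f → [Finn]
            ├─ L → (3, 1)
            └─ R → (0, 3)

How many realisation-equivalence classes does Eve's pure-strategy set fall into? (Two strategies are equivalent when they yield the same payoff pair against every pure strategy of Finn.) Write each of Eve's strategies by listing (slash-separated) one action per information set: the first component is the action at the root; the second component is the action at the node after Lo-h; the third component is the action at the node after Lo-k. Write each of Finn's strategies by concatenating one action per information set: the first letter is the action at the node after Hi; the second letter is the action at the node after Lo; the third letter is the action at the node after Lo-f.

7

Eve has 12 pure strategies: Hi/e/y, Hi/e/z, Hi/e/x, Hi/d/y, Hi/d/z, Hi/d/x, Lo/e/y, Lo/e/z, Lo/e/x, Lo/d/y, Lo/d/z, Lo/d/x. Columns: EhL, EhR, EkL, EkR, EfL, EfR, WhL, WhR, WkL, WkR, WfL, WfR.
{Hi/e/y, Hi/e/z, Hi/e/x, Hi/d/y, Hi/d/z, Hi/d/x} → row (-4,-2) (-4,-2) (-4,-2) (-4,-2) (-4,-2) (-4,-2) (5,-3) (5,-3) (5,-3) (5,-3) (5,-3) (5,-3)
{Lo/e/y} → row (4,-1) (4,-1) (4,-4) (4,-4) (3,1) (0,3) (4,-1) (4,-1) (4,-4) (4,-4) (3,1) (0,3)
{Lo/e/z} → row (4,-1) (4,-1) (3,2) (3,2) (3,1) (0,3) (4,-1) (4,-1) (3,2) (3,2) (3,1) (0,3)
{Lo/e/x} → row (4,-1) (4,-1) (-2,6) (-2,6) (3,1) (0,3) (4,-1) (4,-1) (-2,6) (-2,6) (3,1) (0,3)
{Lo/d/y} → row (-2,5) (-2,5) (4,-4) (4,-4) (3,1) (0,3) (-2,5) (-2,5) (4,-4) (4,-4) (3,1) (0,3)
{Lo/d/z} → row (-2,5) (-2,5) (3,2) (3,2) (3,1) (0,3) (-2,5) (-2,5) (3,2) (3,2) (3,1) (0,3)
{Lo/d/x} → row (-2,5) (-2,5) (-2,6) (-2,6) (3,1) (0,3) (-2,5) (-2,5) (-2,6) (-2,6) (3,1) (0,3)
That's 7 distinct rows out of 12 strategies.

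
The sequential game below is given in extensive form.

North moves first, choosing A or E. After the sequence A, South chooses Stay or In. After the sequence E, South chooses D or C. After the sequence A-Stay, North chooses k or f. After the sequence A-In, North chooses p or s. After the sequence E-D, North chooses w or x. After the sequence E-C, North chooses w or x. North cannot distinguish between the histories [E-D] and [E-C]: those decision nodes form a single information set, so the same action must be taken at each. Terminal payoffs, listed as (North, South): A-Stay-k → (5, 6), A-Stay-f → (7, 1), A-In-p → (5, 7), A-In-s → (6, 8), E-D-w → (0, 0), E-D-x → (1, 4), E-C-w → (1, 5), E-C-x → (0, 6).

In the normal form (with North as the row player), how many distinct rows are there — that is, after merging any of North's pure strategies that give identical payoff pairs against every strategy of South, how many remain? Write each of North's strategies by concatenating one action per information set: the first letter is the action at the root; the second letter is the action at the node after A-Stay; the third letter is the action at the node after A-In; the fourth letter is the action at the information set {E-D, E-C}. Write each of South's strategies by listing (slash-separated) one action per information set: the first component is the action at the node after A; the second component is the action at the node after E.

North has 16 pure strategies: Akpw, Akpx, Aksw, Aksx, Afpw, Afpx, Afsw, Afsx, Ekpw, Ekpx, Eksw, Eksx, Efpw, Efpx, Efsw, Efsx. Columns: Stay/D, Stay/C, In/D, In/C.
{Akpw, Akpx} → row (5,6) (5,6) (5,7) (5,7)
{Aksw, Aksx} → row (5,6) (5,6) (6,8) (6,8)
{Afpw, Afpx} → row (7,1) (7,1) (5,7) (5,7)
{Afsw, Afsx} → row (7,1) (7,1) (6,8) (6,8)
{Ekpw, Eksw, Efpw, Efsw} → row (0,0) (1,5) (0,0) (1,5)
{Ekpx, Eksx, Efpx, Efsx} → row (1,4) (0,6) (1,4) (0,6)
That's 6 distinct rows out of 16 strategies.

6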